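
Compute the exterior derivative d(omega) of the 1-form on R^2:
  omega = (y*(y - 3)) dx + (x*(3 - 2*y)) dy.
d(omega) = (6 - 4*y) dx ∧ dy

For a 1-form omega = sum_i f_i dx_i, the exterior derivative is
  d(omega) = sum_{i < j} (∂f_j/∂x_i - ∂f_i/∂x_j) dx_i ∧ dx_j.
  coefficient of dx ∧ dy: ∂f_2/∂x - ∂f_1/∂y = ∂(x*(3 - 2*y))/∂x - ∂(y*(y - 3))/∂y = 6 - 4*y
Assembling: d(omega) = (6 - 4*y) dx ∧ dy.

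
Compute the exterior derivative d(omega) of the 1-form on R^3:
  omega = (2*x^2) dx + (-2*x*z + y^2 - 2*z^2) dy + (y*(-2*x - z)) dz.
d(omega) = (-2*z) dx ∧ dy + (-2*y) dx ∧ dz + (3*z) dy ∧ dz

For a 1-form omega = sum_i f_i dx_i, the exterior derivative is
  d(omega) = sum_{i < j} (∂f_j/∂x_i - ∂f_i/∂x_j) dx_i ∧ dx_j.
  coefficient of dx ∧ dy: ∂f_2/∂x - ∂f_1/∂y = ∂(-2*x*z + y^2 - 2*z^2)/∂x - ∂(2*x^2)/∂y = -2*z
  coefficient of dx ∧ dz: ∂f_3/∂x - ∂f_1/∂z = ∂(y*(-2*x - z))/∂x - ∂(2*x^2)/∂z = -2*y
  coefficient of dy ∧ dz: ∂f_3/∂y - ∂f_2/∂z = ∂(y*(-2*x - z))/∂y - ∂(-2*x*z + y^2 - 2*z^2)/∂z = 3*z
Assembling: d(omega) = (-2*z) dx ∧ dy + (-2*y) dx ∧ dz + (3*z) dy ∧ dz.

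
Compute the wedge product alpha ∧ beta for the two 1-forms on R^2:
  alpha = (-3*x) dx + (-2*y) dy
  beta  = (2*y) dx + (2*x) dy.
alpha ∧ beta = (-6*x^2 + 4*y^2) dx ∧ dy

Distribute the wedge, using dx_i ∧ dx_j = -dx_j ∧ dx_i and dx_i ∧ dx_i = 0. For each pair (i, j) with i < j, the coefficient of dx_i ∧ dx_j in alpha ∧ beta is (alpha_i * beta_j - alpha_j * beta_i). Collecting: alpha ∧ beta = (-6*x^2 + 4*y^2) dx ∧ dy.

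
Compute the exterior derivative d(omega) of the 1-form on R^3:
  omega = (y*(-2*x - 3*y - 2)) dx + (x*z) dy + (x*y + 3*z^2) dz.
d(omega) = (2*x + 6*y + z + 2) dx ∧ dy + (y) dx ∧ dz

For a 1-form omega = sum_i f_i dx_i, the exterior derivative is
  d(omega) = sum_{i < j} (∂f_j/∂x_i - ∂f_i/∂x_j) dx_i ∧ dx_j.
  coefficient of dx ∧ dy: ∂f_2/∂x - ∂f_1/∂y = ∂(x*z)/∂x - ∂(y*(-2*x - 3*y - 2))/∂y = 2*x + 6*y + z + 2
  coefficient of dx ∧ dz: ∂f_3/∂x - ∂f_1/∂z = ∂(x*y + 3*z^2)/∂x - ∂(y*(-2*x - 3*y - 2))/∂z = y
Assembling: d(omega) = (2*x + 6*y + z + 2) dx ∧ dy + (y) dx ∧ dz.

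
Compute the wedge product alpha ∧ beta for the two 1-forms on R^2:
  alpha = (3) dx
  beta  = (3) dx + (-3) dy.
alpha ∧ beta = (-9) dx ∧ dy

Distribute the wedge, using dx_i ∧ dx_j = -dx_j ∧ dx_i and dx_i ∧ dx_i = 0. For each pair (i, j) with i < j, the coefficient of dx_i ∧ dx_j in alpha ∧ beta is (alpha_i * beta_j - alpha_j * beta_i). Collecting: alpha ∧ beta = (-9) dx ∧ dy.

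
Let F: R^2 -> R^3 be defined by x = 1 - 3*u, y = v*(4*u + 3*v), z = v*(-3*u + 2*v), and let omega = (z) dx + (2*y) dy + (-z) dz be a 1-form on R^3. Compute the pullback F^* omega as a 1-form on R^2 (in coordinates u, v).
F^* omega = (v*(23*u*v + 9*u + 30*v^2 - 6*v)) du + (v*(23*u^2 + 90*u*v + 28*v^2)) dv

Using F^*(f dg) = (f ∘ F) d(g ∘ F), substitute each coordinate x_i by F_i(u, v) in f_i, and replace dx_i by d F_i = (∂F_i/∂u) du + (∂F_i/∂v) dv.
  For the x component: f_1(F) = v*(-3*u + 2*v); d F_1 = (-3) du + (0) dv
  For the y component: f_2(F) = 2*v*(4*u + 3*v); d F_2 = (4*v) du + (4*u + 6*v) dv
  For the z component: f_3(F) = v*(3*u - 2*v); d F_3 = (-3*v) du + (-3*u + 4*v) dv
Combining and collecting du, dv coefficients:
  coeff of du: v*(23*u*v + 9*u + 30*v^2 - 6*v)
  coeff of dv: v*(23*u^2 + 90*u*v + 28*v^2)
F^* omega = (v*(23*u*v + 9*u + 30*v^2 - 6*v)) du + (v*(23*u^2 + 90*u*v + 28*v^2)) dv.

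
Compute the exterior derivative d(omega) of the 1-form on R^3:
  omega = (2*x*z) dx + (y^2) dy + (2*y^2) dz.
d(omega) = (-2*x) dx ∧ dz + (4*y) dy ∧ dz

For a 1-form omega = sum_i f_i dx_i, the exterior derivative is
  d(omega) = sum_{i < j} (∂f_j/∂x_i - ∂f_i/∂x_j) dx_i ∧ dx_j.
  coefficient of dx ∧ dz: ∂f_3/∂x - ∂f_1/∂z = ∂(2*y^2)/∂x - ∂(2*x*z)/∂z = -2*x
  coefficient of dy ∧ dz: ∂f_3/∂y - ∂f_2/∂z = ∂(2*y^2)/∂y - ∂(y^2)/∂z = 4*y
Assembling: d(omega) = (-2*x) dx ∧ dz + (4*y) dy ∧ dz.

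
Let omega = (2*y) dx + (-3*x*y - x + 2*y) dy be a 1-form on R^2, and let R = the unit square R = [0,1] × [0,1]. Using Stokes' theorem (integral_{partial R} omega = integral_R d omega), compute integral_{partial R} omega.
integral_(partial R) omega = -9/2

Stokes: integral_partial_R omega = integral_R d omega with d omega = (∂Q/∂x - ∂P/∂y) dx ∧ dy.
  ∂Q/∂x = -3*y - 1
  ∂P/∂y = 2
  integrand = ∂Q/∂x - ∂P/∂y = -3*y - 3.
Integrating over R: integral_0^1 integral_0^1 (-3*y - 3) dx dy = -9/2.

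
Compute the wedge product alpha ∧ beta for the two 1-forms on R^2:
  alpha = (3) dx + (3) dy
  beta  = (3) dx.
alpha ∧ beta = (-9) dx ∧ dy

Distribute the wedge, using dx_i ∧ dx_j = -dx_j ∧ dx_i and dx_i ∧ dx_i = 0. For each pair (i, j) with i < j, the coefficient of dx_i ∧ dx_j in alpha ∧ beta is (alpha_i * beta_j - alpha_j * beta_i). Collecting: alpha ∧ beta = (-9) dx ∧ dy.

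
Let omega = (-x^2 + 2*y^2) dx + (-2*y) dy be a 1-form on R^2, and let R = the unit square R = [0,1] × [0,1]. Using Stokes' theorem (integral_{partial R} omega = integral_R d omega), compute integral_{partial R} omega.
integral_(partial R) omega = -2

Stokes: integral_partial_R omega = integral_R d omega with d omega = (∂Q/∂x - ∂P/∂y) dx ∧ dy.
  ∂Q/∂x = 0
  ∂P/∂y = 4*y
  integrand = ∂Q/∂x - ∂P/∂y = -4*y.
Integrating over R: integral_0^1 integral_0^1 (-4*y) dx dy = -2.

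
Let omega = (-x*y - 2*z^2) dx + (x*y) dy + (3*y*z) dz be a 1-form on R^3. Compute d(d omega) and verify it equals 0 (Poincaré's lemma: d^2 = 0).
d(d omega) = 0

Step 1: d omega = sum_{i<j} (∂f_j/∂x_i - ∂f_i/∂x_j) dx_i ∧ dx_j:
  coeff of dx ∧ dy: x + y
  coeff of dx ∧ dz: 4*z
  coeff of dy ∧ dz: 3*z
Step 2: Apply d again to each 2-form coefficient. The only possible 3-form in R^3 is dx ∧ dy ∧ dz, with coefficient
  ∂(coeff of dy∧dz)/∂x - ∂(coeff of dx∧dz)/∂y + ∂(coeff of dx∧dy)/∂z
  = ∂/∂x (3*z) - ∂/∂y (4*z) + ∂/∂z (x + y).
Each of these terms simplifies to sums of mixed partials that cancel in pairs. The result is 0 (by equality of mixed partials for smooth functions — Schwarz / Clairaut).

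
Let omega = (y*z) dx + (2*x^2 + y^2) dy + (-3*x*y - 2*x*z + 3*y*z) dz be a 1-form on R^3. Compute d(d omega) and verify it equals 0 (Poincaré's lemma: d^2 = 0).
d(d omega) = 0

Step 1: d omega = sum_{i<j} (∂f_j/∂x_i - ∂f_i/∂x_j) dx_i ∧ dx_j:
  coeff of dx ∧ dy: 4*x - z
  coeff of dx ∧ dz: -4*y - 2*z
  coeff of dy ∧ dz: -3*x + 3*z
Step 2: Apply d again to each 2-form coefficient. The only possible 3-form in R^3 is dx ∧ dy ∧ dz, with coefficient
  ∂(coeff of dy∧dz)/∂x - ∂(coeff of dx∧dz)/∂y + ∂(coeff of dx∧dy)/∂z
  = ∂/∂x (-3*x + 3*z) - ∂/∂y (-4*y - 2*z) + ∂/∂z (4*x - z).
Each of these terms simplifies to sums of mixed partials that cancel in pairs. The result is 0 (by equality of mixed partials for smooth functions — Schwarz / Clairaut).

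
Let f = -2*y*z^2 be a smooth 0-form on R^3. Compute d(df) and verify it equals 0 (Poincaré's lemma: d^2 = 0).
d(df) = 0

Step 1: df = sum_i (∂f/∂x_i) dx_i = (0) dx + (-2*z^2) dy + (-4*y*z) dz.
Step 2: Apply d again. Using the 1-form formula, the coefficient of dx ∧ dy in d(df) is ∂^2 f/∂x ∂y - ∂^2 f/∂y ∂x = (0) - (0) = 0 (equality of mixed partials for smooth f).
Similarly for dx ∧ dz and dy ∧ dz — all coefficients vanish. So d(df) = 0.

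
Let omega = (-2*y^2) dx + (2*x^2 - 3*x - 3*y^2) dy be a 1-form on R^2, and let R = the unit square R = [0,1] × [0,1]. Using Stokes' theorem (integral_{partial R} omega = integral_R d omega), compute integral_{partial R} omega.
integral_(partial R) omega = 1

Stokes: integral_partial_R omega = integral_R d omega with d omega = (∂Q/∂x - ∂P/∂y) dx ∧ dy.
  ∂Q/∂x = 4*x - 3
  ∂P/∂y = -4*y
  integrand = ∂Q/∂x - ∂P/∂y = 4*x + 4*y - 3.
Integrating over R: integral_0^1 integral_0^1 (4*x + 4*y - 3) dx dy = 1.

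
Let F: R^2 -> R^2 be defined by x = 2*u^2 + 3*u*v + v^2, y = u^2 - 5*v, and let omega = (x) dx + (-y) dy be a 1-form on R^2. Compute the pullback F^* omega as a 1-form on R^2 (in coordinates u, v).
F^* omega = (6*u^3 + 18*u^2*v + 13*u*v^2 + 10*u*v + 3*v^3) du + (6*u^3 + 13*u^2*v + 5*u^2 + 9*u*v^2 + 2*v^3 - 25*v) dv

Using F^*(f dg) = (f ∘ F) d(g ∘ F), substitute each coordinate x_i by F_i(u, v) in f_i, and replace dx_i by d F_i = (∂F_i/∂u) du + (∂F_i/∂v) dv.
  For the x component: f_1(F) = 2*u^2 + 3*u*v + v^2; d F_1 = (4*u + 3*v) du + (3*u + 2*v) dv
  For the y component: f_2(F) = -u^2 + 5*v; d F_2 = (2*u) du + (-5) dv
Combining and collecting du, dv coefficients:
  coeff of du: 6*u^3 + 18*u^2*v + 13*u*v^2 + 10*u*v + 3*v^3
  coeff of dv: 6*u^3 + 13*u^2*v + 5*u^2 + 9*u*v^2 + 2*v^3 - 25*v
F^* omega = (6*u^3 + 18*u^2*v + 13*u*v^2 + 10*u*v + 3*v^3) du + (6*u^3 + 13*u^2*v + 5*u^2 + 9*u*v^2 + 2*v^3 - 25*v) dv.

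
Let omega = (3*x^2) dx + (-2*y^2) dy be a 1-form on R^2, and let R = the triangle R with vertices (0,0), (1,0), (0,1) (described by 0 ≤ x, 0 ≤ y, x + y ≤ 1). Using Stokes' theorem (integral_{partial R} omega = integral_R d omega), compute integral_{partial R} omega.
integral_(partial R) omega = 0

Stokes: integral_partial_R omega = integral_R d omega with d omega = (∂Q/∂x - ∂P/∂y) dx ∧ dy.
  ∂Q/∂x = 0
  ∂P/∂y = 0
  integrand = ∂Q/∂x - ∂P/∂y = 0.
Integrating over R: integral_0^1 integral_0^{1-x} (0) dy dx = 0.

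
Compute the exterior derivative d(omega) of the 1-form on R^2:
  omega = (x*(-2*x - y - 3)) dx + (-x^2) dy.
d(omega) = (-x) dx ∧ dy

For a 1-form omega = sum_i f_i dx_i, the exterior derivative is
  d(omega) = sum_{i < j} (∂f_j/∂x_i - ∂f_i/∂x_j) dx_i ∧ dx_j.
  coefficient of dx ∧ dy: ∂f_2/∂x - ∂f_1/∂y = ∂(-x^2)/∂x - ∂(x*(-2*x - y - 3))/∂y = -x
Assembling: d(omega) = (-x) dx ∧ dy.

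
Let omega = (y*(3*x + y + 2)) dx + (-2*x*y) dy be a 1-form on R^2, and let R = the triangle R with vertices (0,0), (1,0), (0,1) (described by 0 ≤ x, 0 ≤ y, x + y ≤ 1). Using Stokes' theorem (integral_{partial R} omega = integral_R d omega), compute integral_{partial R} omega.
integral_(partial R) omega = -13/6

Stokes: integral_partial_R omega = integral_R d omega with d omega = (∂Q/∂x - ∂P/∂y) dx ∧ dy.
  ∂Q/∂x = -2*y
  ∂P/∂y = 3*x + 2*y + 2
  integrand = ∂Q/∂x - ∂P/∂y = -3*x - 4*y - 2.
Integrating over R: integral_0^1 integral_0^{1-x} (-3*x - 4*y - 2) dy dx = -13/6.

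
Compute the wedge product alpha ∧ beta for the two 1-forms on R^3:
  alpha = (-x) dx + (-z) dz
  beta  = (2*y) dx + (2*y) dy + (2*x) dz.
alpha ∧ beta = (-2*x*y) dx ∧ dy + (-2*x^2 + 2*y*z) dx ∧ dz + (2*y*z) dy ∧ dz

Distribute the wedge, using dx_i ∧ dx_j = -dx_j ∧ dx_i and dx_i ∧ dx_i = 0. For each pair (i, j) with i < j, the coefficient of dx_i ∧ dx_j in alpha ∧ beta is (alpha_i * beta_j - alpha_j * beta_i). Collecting: alpha ∧ beta = (-2*x*y) dx ∧ dy + (-2*x^2 + 2*y*z) dx ∧ dz + (2*y*z) dy ∧ dz.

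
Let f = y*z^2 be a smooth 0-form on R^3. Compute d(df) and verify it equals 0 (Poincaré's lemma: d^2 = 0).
d(df) = 0

Step 1: df = sum_i (∂f/∂x_i) dx_i = (0) dx + (z^2) dy + (2*y*z) dz.
Step 2: Apply d again. Using the 1-form formula, the coefficient of dx ∧ dy in d(df) is ∂^2 f/∂x ∂y - ∂^2 f/∂y ∂x = (0) - (0) = 0 (equality of mixed partials for smooth f).
Similarly for dx ∧ dz and dy ∧ dz — all coefficients vanish. So d(df) = 0.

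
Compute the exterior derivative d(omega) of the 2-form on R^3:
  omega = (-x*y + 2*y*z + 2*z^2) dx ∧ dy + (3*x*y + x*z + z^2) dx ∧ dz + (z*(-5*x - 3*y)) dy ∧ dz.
d(omega) = (-3*x + 2*y - z) dx ∧ dy ∧ dz

For a 2-form omega = sum_{i<j} g_{ij} dx_i ∧ dx_j, the exterior derivative is
  d(omega) = sum_{i<j} d(g_{ij}) ∧ dx_i ∧ dx_j = sum_{i<j, k} (∂g_{ij}/∂x_k) dx_k ∧ dx_i ∧ dx_j.
Expand each term, using dx_k ∧ dx_i ∧ dx_j = sgn(permutation) dx_{(a)} ∧ dx_{(b)} ∧ dx_{(c)} with (a < b < c) sorted:
  d(-x*y + 2*y*z + 2*z^2) includes (∂/∂z)(-x*y + 2*y*z + 2*z^2) dz = (2*y + 4*z) dz, which multiplied by dx ∧ dy gives (2*y + 4*z) dx ∧ dy ∧ dz
  d(3*x*y + x*z + z^2) includes (∂/∂y)(3*x*y + x*z + z^2) dy = (3*x) dy, which multiplied by dx ∧ dz gives (-3*x) dx ∧ dy ∧ dz
  d(z*(-5*x - 3*y)) includes (∂/∂x)(z*(-5*x - 3*y)) dx = (-5*z) dx, which multiplied by dy ∧ dz gives (-5*z) dx ∧ dy ∧ dz
Collecting like 3-forms: d(omega) = (-3*x + 2*y - z) dx ∧ dy ∧ dz.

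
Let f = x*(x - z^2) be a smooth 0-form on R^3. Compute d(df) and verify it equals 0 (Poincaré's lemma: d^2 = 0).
d(df) = 0

Step 1: df = sum_i (∂f/∂x_i) dx_i = (2*x - z^2) dx + (0) dy + (-2*x*z) dz.
Step 2: Apply d again. Using the 1-form formula, the coefficient of dx ∧ dy in d(df) is ∂^2 f/∂x ∂y - ∂^2 f/∂y ∂x = (0) - (0) = 0 (equality of mixed partials for smooth f).
Similarly for dx ∧ dz and dy ∧ dz — all coefficients vanish. So d(df) = 0.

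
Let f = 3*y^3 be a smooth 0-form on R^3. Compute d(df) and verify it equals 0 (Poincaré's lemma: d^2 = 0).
d(df) = 0

Step 1: df = sum_i (∂f/∂x_i) dx_i = (0) dx + (9*y^2) dy + (0) dz.
Step 2: Apply d again. Using the 1-form formula, the coefficient of dx ∧ dy in d(df) is ∂^2 f/∂x ∂y - ∂^2 f/∂y ∂x = (0) - (0) = 0 (equality of mixed partials for smooth f).
Similarly for dx ∧ dz and dy ∧ dz — all coefficients vanish. So d(df) = 0.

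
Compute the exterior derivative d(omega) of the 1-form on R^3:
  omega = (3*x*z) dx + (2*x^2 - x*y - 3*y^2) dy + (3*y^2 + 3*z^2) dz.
d(omega) = (4*x - y) dx ∧ dy + (-3*x) dx ∧ dz + (6*y) dy ∧ dz

For a 1-form omega = sum_i f_i dx_i, the exterior derivative is
  d(omega) = sum_{i < j} (∂f_j/∂x_i - ∂f_i/∂x_j) dx_i ∧ dx_j.
  coefficient of dx ∧ dy: ∂f_2/∂x - ∂f_1/∂y = ∂(2*x^2 - x*y - 3*y^2)/∂x - ∂(3*x*z)/∂y = 4*x - y
  coefficient of dx ∧ dz: ∂f_3/∂x - ∂f_1/∂z = ∂(3*y^2 + 3*z^2)/∂x - ∂(3*x*z)/∂z = -3*x
  coefficient of dy ∧ dz: ∂f_3/∂y - ∂f_2/∂z = ∂(3*y^2 + 3*z^2)/∂y - ∂(2*x^2 - x*y - 3*y^2)/∂z = 6*y
Assembling: d(omega) = (4*x - y) dx ∧ dy + (-3*x) dx ∧ dz + (6*y) dy ∧ dz.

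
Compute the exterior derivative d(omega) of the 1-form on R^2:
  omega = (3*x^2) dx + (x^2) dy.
d(omega) = (2*x) dx ∧ dy

For a 1-form omega = sum_i f_i dx_i, the exterior derivative is
  d(omega) = sum_{i < j} (∂f_j/∂x_i - ∂f_i/∂x_j) dx_i ∧ dx_j.
  coefficient of dx ∧ dy: ∂f_2/∂x - ∂f_1/∂y = ∂(x^2)/∂x - ∂(3*x^2)/∂y = 2*x
Assembling: d(omega) = (2*x) dx ∧ dy.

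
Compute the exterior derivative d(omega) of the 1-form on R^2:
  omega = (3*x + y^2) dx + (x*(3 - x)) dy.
d(omega) = (-2*x - 2*y + 3) dx ∧ dy

For a 1-form omega = sum_i f_i dx_i, the exterior derivative is
  d(omega) = sum_{i < j} (∂f_j/∂x_i - ∂f_i/∂x_j) dx_i ∧ dx_j.
  coefficient of dx ∧ dy: ∂f_2/∂x - ∂f_1/∂y = ∂(x*(3 - x))/∂x - ∂(3*x + y^2)/∂y = -2*x - 2*y + 3
Assembling: d(omega) = (-2*x - 2*y + 3) dx ∧ dy.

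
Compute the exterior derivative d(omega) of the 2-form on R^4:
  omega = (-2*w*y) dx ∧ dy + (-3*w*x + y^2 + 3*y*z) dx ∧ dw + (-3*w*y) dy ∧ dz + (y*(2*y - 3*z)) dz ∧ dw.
d(omega) = (-4*y - 3*z) dx ∧ dy ∧ dw + (-3*y) dx ∧ dz ∧ dw + (y - 3*z) dy ∧ dz ∧ dw

For a 2-form omega = sum_{i<j} g_{ij} dx_i ∧ dx_j, the exterior derivative is
  d(omega) = sum_{i<j} d(g_{ij}) ∧ dx_i ∧ dx_j = sum_{i<j, k} (∂g_{ij}/∂x_k) dx_k ∧ dx_i ∧ dx_j.
Expand each term, using dx_k ∧ dx_i ∧ dx_j = sgn(permutation) dx_{(a)} ∧ dx_{(b)} ∧ dx_{(c)} with (a < b < c) sorted:
  d(-2*w*y) includes (∂/∂w)(-2*w*y) dw = (-2*y) dw, which multiplied by dx ∧ dy gives (-2*y) dx ∧ dy ∧ dw
  d(-3*w*x + y^2 + 3*y*z) includes (∂/∂y)(-3*w*x + y^2 + 3*y*z) dy = (2*y + 3*z) dy, which multiplied by dx ∧ dw gives (-2*y - 3*z) dx ∧ dy ∧ dw
  d(-3*w*x + y^2 + 3*y*z) includes (∂/∂z)(-3*w*x + y^2 + 3*y*z) dz = (3*y) dz, which multiplied by dx ∧ dw gives (-3*y) dx ∧ dz ∧ dw
  d(-3*w*y) includes (∂/∂w)(-3*w*y) dw = (-3*y) dw, which multiplied by dy ∧ dz gives (-3*y) dy ∧ dz ∧ dw
  d(y*(2*y - 3*z)) includes (∂/∂y)(y*(2*y - 3*z)) dy = (4*y - 3*z) dy, which multiplied by dz ∧ dw gives (4*y - 3*z) dy ∧ dz ∧ dw
Collecting like 3-forms: d(omega) = (-4*y - 3*z) dx ∧ dy ∧ dw + (-3*y) dx ∧ dz ∧ dw + (y - 3*z) dy ∧ dz ∧ dw.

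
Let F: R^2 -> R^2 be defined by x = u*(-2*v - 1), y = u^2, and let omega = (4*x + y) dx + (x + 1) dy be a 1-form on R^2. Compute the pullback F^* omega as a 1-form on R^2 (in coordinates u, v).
F^* omega = (u*(-6*u*v - 3*u + 16*v^2 + 16*v + 6)) du + (2*u^2*(-u + 8*v + 4)) dv

Using F^*(f dg) = (f ∘ F) d(g ∘ F), substitute each coordinate x_i by F_i(u, v) in f_i, and replace dx_i by d F_i = (∂F_i/∂u) du + (∂F_i/∂v) dv.
  For the x component: f_1(F) = u*(u - 8*v - 4); d F_1 = (-2*v - 1) du + (-2*u) dv
  For the y component: f_2(F) = -2*u*v - u + 1; d F_2 = (2*u) du + (0) dv
Combining and collecting du, dv coefficients:
  coeff of du: u*(-6*u*v - 3*u + 16*v^2 + 16*v + 6)
  coeff of dv: 2*u^2*(-u + 8*v + 4)
F^* omega = (u*(-6*u*v - 3*u + 16*v^2 + 16*v + 6)) du + (2*u^2*(-u + 8*v + 4)) dv.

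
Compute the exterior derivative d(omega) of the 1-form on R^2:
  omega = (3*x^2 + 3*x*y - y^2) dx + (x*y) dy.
d(omega) = (-3*x + 3*y) dx ∧ dy

For a 1-form omega = sum_i f_i dx_i, the exterior derivative is
  d(omega) = sum_{i < j} (∂f_j/∂x_i - ∂f_i/∂x_j) dx_i ∧ dx_j.
  coefficient of dx ∧ dy: ∂f_2/∂x - ∂f_1/∂y = ∂(x*y)/∂x - ∂(3*x^2 + 3*x*y - y^2)/∂y = -3*x + 3*y
Assembling: d(omega) = (-3*x + 3*y) dx ∧ dy.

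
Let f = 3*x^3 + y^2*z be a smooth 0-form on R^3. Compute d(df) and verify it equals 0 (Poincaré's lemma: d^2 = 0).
d(df) = 0

Step 1: df = sum_i (∂f/∂x_i) dx_i = (9*x^2) dx + (2*y*z) dy + (y^2) dz.
Step 2: Apply d again. Using the 1-form formula, the coefficient of dx ∧ dy in d(df) is ∂^2 f/∂x ∂y - ∂^2 f/∂y ∂x = (0) - (0) = 0 (equality of mixed partials for smooth f).
Similarly for dx ∧ dz and dy ∧ dz — all coefficients vanish. So d(df) = 0.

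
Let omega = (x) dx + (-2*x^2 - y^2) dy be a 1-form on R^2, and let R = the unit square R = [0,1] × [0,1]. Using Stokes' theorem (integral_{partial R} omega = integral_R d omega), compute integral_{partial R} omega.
integral_(partial R) omega = -2

Stokes: integral_partial_R omega = integral_R d omega with d omega = (∂Q/∂x - ∂P/∂y) dx ∧ dy.
  ∂Q/∂x = -4*x
  ∂P/∂y = 0
  integrand = ∂Q/∂x - ∂P/∂y = -4*x.
Integrating over R: integral_0^1 integral_0^1 (-4*x) dx dy = -2.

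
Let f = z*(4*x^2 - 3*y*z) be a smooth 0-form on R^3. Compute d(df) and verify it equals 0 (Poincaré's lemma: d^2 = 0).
d(df) = 0

Step 1: df = sum_i (∂f/∂x_i) dx_i = (8*x*z) dx + (-3*z^2) dy + (4*x^2 - 6*y*z) dz.
Step 2: Apply d again. Using the 1-form formula, the coefficient of dx ∧ dy in d(df) is ∂^2 f/∂x ∂y - ∂^2 f/∂y ∂x = (0) - (0) = 0 (equality of mixed partials for smooth f).
Similarly for dx ∧ dz and dy ∧ dz — all coefficients vanish. So d(df) = 0.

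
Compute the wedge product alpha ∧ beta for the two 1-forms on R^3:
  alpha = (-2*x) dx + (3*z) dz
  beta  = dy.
alpha ∧ beta = (-2*x) dx ∧ dy + (-3*z) dy ∧ dz

Distribute the wedge, using dx_i ∧ dx_j = -dx_j ∧ dx_i and dx_i ∧ dx_i = 0. For each pair (i, j) with i < j, the coefficient of dx_i ∧ dx_j in alpha ∧ beta is (alpha_i * beta_j - alpha_j * beta_i). Collecting: alpha ∧ beta = (-2*x) dx ∧ dy + (-3*z) dy ∧ dz.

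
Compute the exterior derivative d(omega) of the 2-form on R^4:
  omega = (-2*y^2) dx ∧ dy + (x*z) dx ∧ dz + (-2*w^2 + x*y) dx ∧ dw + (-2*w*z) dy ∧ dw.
d(omega) = (-x) dx ∧ dy ∧ dw + (2*w) dy ∧ dz ∧ dw

For a 2-form omega = sum_{i<j} g_{ij} dx_i ∧ dx_j, the exterior derivative is
  d(omega) = sum_{i<j} d(g_{ij}) ∧ dx_i ∧ dx_j = sum_{i<j, k} (∂g_{ij}/∂x_k) dx_k ∧ dx_i ∧ dx_j.
Expand each term, using dx_k ∧ dx_i ∧ dx_j = sgn(permutation) dx_{(a)} ∧ dx_{(b)} ∧ dx_{(c)} with (a < b < c) sorted:
  d(-2*w^2 + x*y) includes (∂/∂y)(-2*w^2 + x*y) dy = (x) dy, which multiplied by dx ∧ dw gives (-x) dx ∧ dy ∧ dw
  d(-2*w*z) includes (∂/∂z)(-2*w*z) dz = (-2*w) dz, which multiplied by dy ∧ dw gives (2*w) dy ∧ dz ∧ dw
Collecting like 3-forms: d(omega) = (-x) dx ∧ dy ∧ dw + (2*w) dy ∧ dz ∧ dw.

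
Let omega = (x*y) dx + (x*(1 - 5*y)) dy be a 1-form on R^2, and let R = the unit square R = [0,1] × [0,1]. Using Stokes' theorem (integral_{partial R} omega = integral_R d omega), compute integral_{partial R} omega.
integral_(partial R) omega = -2

Stokes: integral_partial_R omega = integral_R d omega with d omega = (∂Q/∂x - ∂P/∂y) dx ∧ dy.
  ∂Q/∂x = 1 - 5*y
  ∂P/∂y = x
  integrand = ∂Q/∂x - ∂P/∂y = -x - 5*y + 1.
Integrating over R: integral_0^1 integral_0^1 (-x - 5*y + 1) dx dy = -2.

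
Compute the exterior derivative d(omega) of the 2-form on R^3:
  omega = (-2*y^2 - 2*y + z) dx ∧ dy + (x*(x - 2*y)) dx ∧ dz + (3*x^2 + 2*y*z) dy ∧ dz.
d(omega) = (8*x + 1) dx ∧ dy ∧ dz

For a 2-form omega = sum_{i<j} g_{ij} dx_i ∧ dx_j, the exterior derivative is
  d(omega) = sum_{i<j} d(g_{ij}) ∧ dx_i ∧ dx_j = sum_{i<j, k} (∂g_{ij}/∂x_k) dx_k ∧ dx_i ∧ dx_j.
Expand each term, using dx_k ∧ dx_i ∧ dx_j = sgn(permutation) dx_{(a)} ∧ dx_{(b)} ∧ dx_{(c)} with (a < b < c) sorted:
  d(-2*y^2 - 2*y + z) includes (∂/∂z)(-2*y^2 - 2*y + z) dz = (1) dz, which multiplied by dx ∧ dy gives (1) dx ∧ dy ∧ dz
  d(x*(x - 2*y)) includes (∂/∂y)(x*(x - 2*y)) dy = (-2*x) dy, which multiplied by dx ∧ dz gives (2*x) dx ∧ dy ∧ dz
  d(3*x^2 + 2*y*z) includes (∂/∂x)(3*x^2 + 2*y*z) dx = (6*x) dx, which multiplied by dy ∧ dz gives (6*x) dx ∧ dy ∧ dz
Collecting like 3-forms: d(omega) = (8*x + 1) dx ∧ dy ∧ dz.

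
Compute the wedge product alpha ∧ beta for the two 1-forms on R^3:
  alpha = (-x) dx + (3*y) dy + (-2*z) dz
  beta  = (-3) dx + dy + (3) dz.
alpha ∧ beta = (-x + 9*y) dx ∧ dy + (-3*x - 6*z) dx ∧ dz + (9*y + 2*z) dy ∧ dz

Distribute the wedge, using dx_i ∧ dx_j = -dx_j ∧ dx_i and dx_i ∧ dx_i = 0. For each pair (i, j) with i < j, the coefficient of dx_i ∧ dx_j in alpha ∧ beta is (alpha_i * beta_j - alpha_j * beta_i). Collecting: alpha ∧ beta = (-x + 9*y) dx ∧ dy + (-3*x - 6*z) dx ∧ dz + (9*y + 2*z) dy ∧ dz.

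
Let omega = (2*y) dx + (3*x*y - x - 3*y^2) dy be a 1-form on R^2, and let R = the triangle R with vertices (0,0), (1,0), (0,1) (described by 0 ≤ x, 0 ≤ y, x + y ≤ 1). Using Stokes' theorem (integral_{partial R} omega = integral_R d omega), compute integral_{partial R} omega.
integral_(partial R) omega = -1

Stokes: integral_partial_R omega = integral_R d omega with d omega = (∂Q/∂x - ∂P/∂y) dx ∧ dy.
  ∂Q/∂x = 3*y - 1
  ∂P/∂y = 2
  integrand = ∂Q/∂x - ∂P/∂y = 3*y - 3.
Integrating over R: integral_0^1 integral_0^{1-x} (3*y - 3) dy dx = -1.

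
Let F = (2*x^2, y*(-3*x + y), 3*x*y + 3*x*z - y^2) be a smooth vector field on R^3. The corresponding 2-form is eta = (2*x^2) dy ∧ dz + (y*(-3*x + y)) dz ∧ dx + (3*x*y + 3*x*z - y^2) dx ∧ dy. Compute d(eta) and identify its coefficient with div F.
d(eta) = (4*x + 2*y) dx ∧ dy ∧ dz; div F = 4*x + 2*y

For a 2-form in R^3 of the form above, applying d gives a 3-form with coefficient ∂P/∂x + ∂Q/∂y + ∂R/∂z:
  ∂P/∂x = 4*x
  ∂Q/∂y = -3*x + 2*y
  ∂R/∂z = 3*x
Sum = 4*x + 2*y, which is exactly div F.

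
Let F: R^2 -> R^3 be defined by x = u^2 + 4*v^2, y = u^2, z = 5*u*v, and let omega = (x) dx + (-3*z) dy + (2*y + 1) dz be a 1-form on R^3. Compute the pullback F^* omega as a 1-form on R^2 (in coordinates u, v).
F^* omega = (2*u^3 - 20*u^2*v + 8*u*v^2 + 5*v) du + (10*u^3 + 8*u^2*v + 5*u + 32*v^3) dv

Using F^*(f dg) = (f ∘ F) d(g ∘ F), substitute each coordinate x_i by F_i(u, v) in f_i, and replace dx_i by d F_i = (∂F_i/∂u) du + (∂F_i/∂v) dv.
  For the x component: f_1(F) = u^2 + 4*v^2; d F_1 = (2*u) du + (8*v) dv
  For the y component: f_2(F) = -15*u*v; d F_2 = (2*u) du + (0) dv
  For the z component: f_3(F) = 2*u^2 + 1; d F_3 = (5*v) du + (5*u) dv
Combining and collecting du, dv coefficients:
  coeff of du: 2*u^3 - 20*u^2*v + 8*u*v^2 + 5*v
  coeff of dv: 10*u^3 + 8*u^2*v + 5*u + 32*v^3
F^* omega = (2*u^3 - 20*u^2*v + 8*u*v^2 + 5*v) du + (10*u^3 + 8*u^2*v + 5*u + 32*v^3) dv.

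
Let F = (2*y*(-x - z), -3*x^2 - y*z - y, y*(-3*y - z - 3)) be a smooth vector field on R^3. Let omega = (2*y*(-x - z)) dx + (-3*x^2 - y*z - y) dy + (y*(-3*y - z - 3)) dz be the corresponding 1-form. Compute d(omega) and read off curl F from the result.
d(omega) = (-5*y - z - 3) dy ∧ dz + (-2*y) dz ∧ dx + (-4*x + 2*z) dx ∧ dy; curl F = (-5*y - z - 3, -2*y, -4*x + 2*z)

d omega = sum_{i<j} (∂f_j/∂x_i - ∂f_i/∂x_j) dx_i ∧ dx_j. Under the identification (dy ∧ dz, dz ∧ dx, dx ∧ dy) ↔ (e_x, e_y, e_z), the coefficients are exactly the components of curl F. Compute:
  ∂R/∂y - ∂Q/∂z = (-6*y - z - 3) - (-y) = -5*y - z - 3
  ∂P/∂z - ∂R/∂x = (-2*y) - (0) = -2*y
  ∂Q/∂x - ∂P/∂y = (-6*x) - (-2*x - 2*z) = -4*x + 2*z.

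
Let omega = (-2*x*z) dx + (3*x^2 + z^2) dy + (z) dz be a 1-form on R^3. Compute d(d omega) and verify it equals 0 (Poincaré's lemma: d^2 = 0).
d(d omega) = 0

Step 1: d omega = sum_{i<j} (∂f_j/∂x_i - ∂f_i/∂x_j) dx_i ∧ dx_j:
  coeff of dx ∧ dy: 6*x
  coeff of dx ∧ dz: 2*x
  coeff of dy ∧ dz: -2*z
Step 2: Apply d again to each 2-form coefficient. The only possible 3-form in R^3 is dx ∧ dy ∧ dz, with coefficient
  ∂(coeff of dy∧dz)/∂x - ∂(coeff of dx∧dz)/∂y + ∂(coeff of dx∧dy)/∂z
  = ∂/∂x (-2*z) - ∂/∂y (2*x) + ∂/∂z (6*x).
Each of these terms simplifies to sums of mixed partials that cancel in pairs. The result is 0 (by equality of mixed partials for smooth functions — Schwarz / Clairaut).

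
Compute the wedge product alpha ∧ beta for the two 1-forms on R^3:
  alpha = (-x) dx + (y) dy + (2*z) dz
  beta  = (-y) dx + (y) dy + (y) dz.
alpha ∧ beta = (y*(-x + y)) dx ∧ dy + (y*(-x + 2*z)) dx ∧ dz + (y*(y - 2*z)) dy ∧ dz

Distribute the wedge, using dx_i ∧ dx_j = -dx_j ∧ dx_i and dx_i ∧ dx_i = 0. For each pair (i, j) with i < j, the coefficient of dx_i ∧ dx_j in alpha ∧ beta is (alpha_i * beta_j - alpha_j * beta_i). Collecting: alpha ∧ beta = (y*(-x + y)) dx ∧ dy + (y*(-x + 2*z)) dx ∧ dz + (y*(y - 2*z)) dy ∧ dz.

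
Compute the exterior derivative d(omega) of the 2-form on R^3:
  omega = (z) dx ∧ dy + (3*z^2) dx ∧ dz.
d(omega) = (1) dx ∧ dy ∧ dz

For a 2-form omega = sum_{i<j} g_{ij} dx_i ∧ dx_j, the exterior derivative is
  d(omega) = sum_{i<j} d(g_{ij}) ∧ dx_i ∧ dx_j = sum_{i<j, k} (∂g_{ij}/∂x_k) dx_k ∧ dx_i ∧ dx_j.
Expand each term, using dx_k ∧ dx_i ∧ dx_j = sgn(permutation) dx_{(a)} ∧ dx_{(b)} ∧ dx_{(c)} with (a < b < c) sorted:
  d(z) includes (∂/∂z)(z) dz = (1) dz, which multiplied by dx ∧ dy gives (1) dx ∧ dy ∧ dz
Collecting like 3-forms: d(omega) = (1) dx ∧ dy ∧ dz.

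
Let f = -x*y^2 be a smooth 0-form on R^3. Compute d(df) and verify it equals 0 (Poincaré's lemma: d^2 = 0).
d(df) = 0

Step 1: df = sum_i (∂f/∂x_i) dx_i = (-y^2) dx + (-2*x*y) dy + (0) dz.
Step 2: Apply d again. Using the 1-form formula, the coefficient of dx ∧ dy in d(df) is ∂^2 f/∂x ∂y - ∂^2 f/∂y ∂x = (-2*y) - (-2*y) = 0 (equality of mixed partials for smooth f).
Similarly for dx ∧ dz and dy ∧ dz — all coefficients vanish. So d(df) = 0.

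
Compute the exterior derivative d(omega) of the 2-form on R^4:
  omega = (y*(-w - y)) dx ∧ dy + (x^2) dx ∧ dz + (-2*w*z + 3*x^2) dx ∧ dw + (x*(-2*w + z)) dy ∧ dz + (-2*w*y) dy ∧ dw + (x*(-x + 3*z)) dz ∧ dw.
d(omega) = (-y) dx ∧ dy ∧ dw + (2*w - 2*x + 3*z) dx ∧ dz ∧ dw + (-2*w + z) dx ∧ dy ∧ dz + (-2*x) dy ∧ dz ∧ dw

For a 2-form omega = sum_{i<j} g_{ij} dx_i ∧ dx_j, the exterior derivative is
  d(omega) = sum_{i<j} d(g_{ij}) ∧ dx_i ∧ dx_j = sum_{i<j, k} (∂g_{ij}/∂x_k) dx_k ∧ dx_i ∧ dx_j.
Expand each term, using dx_k ∧ dx_i ∧ dx_j = sgn(permutation) dx_{(a)} ∧ dx_{(b)} ∧ dx_{(c)} with (a < b < c) sorted:
  d(y*(-w - y)) includes (∂/∂w)(y*(-w - y)) dw = (-y) dw, which multiplied by dx ∧ dy gives (-y) dx ∧ dy ∧ dw
  d(-2*w*z + 3*x^2) includes (∂/∂z)(-2*w*z + 3*x^2) dz = (-2*w) dz, which multiplied by dx ∧ dw gives (2*w) dx ∧ dz ∧ dw
  d(x*(-2*w + z)) includes (∂/∂x)(x*(-2*w + z)) dx = (-2*w + z) dx, which multiplied by dy ∧ dz gives (-2*w + z) dx ∧ dy ∧ dz
  d(x*(-2*w + z)) includes (∂/∂w)(x*(-2*w + z)) dw = (-2*x) dw, which multiplied by dy ∧ dz gives (-2*x) dy ∧ dz ∧ dw
  d(x*(-x + 3*z)) includes (∂/∂x)(x*(-x + 3*z)) dx = (-2*x + 3*z) dx, which multiplied by dz ∧ dw gives (-2*x + 3*z) dx ∧ dz ∧ dw
Collecting like 3-forms: d(omega) = (-y) dx ∧ dy ∧ dw + (2*w - 2*x + 3*z) dx ∧ dz ∧ dw + (-2*w + z) dx ∧ dy ∧ dz + (-2*x) dy ∧ dz ∧ dw.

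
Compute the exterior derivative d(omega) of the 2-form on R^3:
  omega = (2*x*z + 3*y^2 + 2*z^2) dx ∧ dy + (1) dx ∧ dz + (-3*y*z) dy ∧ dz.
d(omega) = (2*x + 4*z) dx ∧ dy ∧ dz

For a 2-form omega = sum_{i<j} g_{ij} dx_i ∧ dx_j, the exterior derivative is
  d(omega) = sum_{i<j} d(g_{ij}) ∧ dx_i ∧ dx_j = sum_{i<j, k} (∂g_{ij}/∂x_k) dx_k ∧ dx_i ∧ dx_j.
Expand each term, using dx_k ∧ dx_i ∧ dx_j = sgn(permutation) dx_{(a)} ∧ dx_{(b)} ∧ dx_{(c)} with (a < b < c) sorted:
  d(2*x*z + 3*y^2 + 2*z^2) includes (∂/∂z)(2*x*z + 3*y^2 + 2*z^2) dz = (2*x + 4*z) dz, which multiplied by dx ∧ dy gives (2*x + 4*z) dx ∧ dy ∧ dz
Collecting like 3-forms: d(omega) = (2*x + 4*z) dx ∧ dy ∧ dz.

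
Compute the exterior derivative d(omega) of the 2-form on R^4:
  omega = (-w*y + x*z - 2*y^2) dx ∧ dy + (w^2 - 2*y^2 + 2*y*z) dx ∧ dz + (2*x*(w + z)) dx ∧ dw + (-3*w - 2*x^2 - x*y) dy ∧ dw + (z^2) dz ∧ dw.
d(omega) = (x + 4*y - 2*z) dx ∧ dy ∧ dz + (-4*x - 2*y) dx ∧ dy ∧ dw + (2*w - 2*x) dx ∧ dz ∧ dw

For a 2-form omega = sum_{i<j} g_{ij} dx_i ∧ dx_j, the exterior derivative is
  d(omega) = sum_{i<j} d(g_{ij}) ∧ dx_i ∧ dx_j = sum_{i<j, k} (∂g_{ij}/∂x_k) dx_k ∧ dx_i ∧ dx_j.
Expand each term, using dx_k ∧ dx_i ∧ dx_j = sgn(permutation) dx_{(a)} ∧ dx_{(b)} ∧ dx_{(c)} with (a < b < c) sorted:
  d(-w*y + x*z - 2*y^2) includes (∂/∂z)(-w*y + x*z - 2*y^2) dz = (x) dz, which multiplied by dx ∧ dy gives (x) dx ∧ dy ∧ dz
  d(-w*y + x*z - 2*y^2) includes (∂/∂w)(-w*y + x*z - 2*y^2) dw = (-y) dw, which multiplied by dx ∧ dy gives (-y) dx ∧ dy ∧ dw
  d(w^2 - 2*y^2 + 2*y*z) includes (∂/∂y)(w^2 - 2*y^2 + 2*y*z) dy = (-4*y + 2*z) dy, which multiplied by dx ∧ dz gives (4*y - 2*z) dx ∧ dy ∧ dz
  d(w^2 - 2*y^2 + 2*y*z) includes (∂/∂w)(w^2 - 2*y^2 + 2*y*z) dw = (2*w) dw, which multiplied by dx ∧ dz gives (2*w) dx ∧ dz ∧ dw
  d(2*x*(w + z)) includes (∂/∂z)(2*x*(w + z)) dz = (2*x) dz, which multiplied by dx ∧ dw gives (-2*x) dx ∧ dz ∧ dw
  d(-3*w - 2*x^2 - x*y) includes (∂/∂x)(-3*w - 2*x^2 - x*y) dx = (-4*x - y) dx, which multiplied by dy ∧ dw gives (-4*x - y) dx ∧ dy ∧ dw
Collecting like 3-forms: d(omega) = (x + 4*y - 2*z) dx ∧ dy ∧ dz + (-4*x - 2*y) dx ∧ dy ∧ dw + (2*w - 2*x) dx ∧ dz ∧ dw.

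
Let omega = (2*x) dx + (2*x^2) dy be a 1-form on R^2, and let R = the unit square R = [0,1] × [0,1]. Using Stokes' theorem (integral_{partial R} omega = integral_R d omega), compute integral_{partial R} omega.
integral_(partial R) omega = 2

Stokes: integral_partial_R omega = integral_R d omega with d omega = (∂Q/∂x - ∂P/∂y) dx ∧ dy.
  ∂Q/∂x = 4*x
  ∂P/∂y = 0
  integrand = ∂Q/∂x - ∂P/∂y = 4*x.
Integrating over R: integral_0^1 integral_0^1 (4*x) dx dy = 2.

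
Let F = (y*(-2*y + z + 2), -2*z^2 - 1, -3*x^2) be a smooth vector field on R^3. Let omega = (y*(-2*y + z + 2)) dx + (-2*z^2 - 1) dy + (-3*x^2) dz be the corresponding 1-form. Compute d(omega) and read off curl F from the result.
d(omega) = (4*z) dy ∧ dz + (6*x + y) dz ∧ dx + (4*y - z - 2) dx ∧ dy; curl F = (4*z, 6*x + y, 4*y - z - 2)

d omega = sum_{i<j} (∂f_j/∂x_i - ∂f_i/∂x_j) dx_i ∧ dx_j. Under the identification (dy ∧ dz, dz ∧ dx, dx ∧ dy) ↔ (e_x, e_y, e_z), the coefficients are exactly the components of curl F. Compute:
  ∂R/∂y - ∂Q/∂z = (0) - (-4*z) = 4*z
  ∂P/∂z - ∂R/∂x = (y) - (-6*x) = 6*x + y
  ∂Q/∂x - ∂P/∂y = (0) - (-4*y + z + 2) = 4*y - z - 2.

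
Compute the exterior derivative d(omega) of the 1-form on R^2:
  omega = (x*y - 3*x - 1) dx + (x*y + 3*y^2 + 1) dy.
d(omega) = (-x + y) dx ∧ dy

For a 1-form omega = sum_i f_i dx_i, the exterior derivative is
  d(omega) = sum_{i < j} (∂f_j/∂x_i - ∂f_i/∂x_j) dx_i ∧ dx_j.
  coefficient of dx ∧ dy: ∂f_2/∂x - ∂f_1/∂y = ∂(x*y + 3*y^2 + 1)/∂x - ∂(x*y - 3*x - 1)/∂y = -x + y
Assembling: d(omega) = (-x + y) dx ∧ dy.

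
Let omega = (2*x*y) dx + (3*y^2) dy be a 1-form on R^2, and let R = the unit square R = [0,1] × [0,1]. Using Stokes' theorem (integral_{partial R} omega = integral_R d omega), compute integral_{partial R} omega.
integral_(partial R) omega = -1

Stokes: integral_partial_R omega = integral_R d omega with d omega = (∂Q/∂x - ∂P/∂y) dx ∧ dy.
  ∂Q/∂x = 0
  ∂P/∂y = 2*x
  integrand = ∂Q/∂x - ∂P/∂y = -2*x.
Integrating over R: integral_0^1 integral_0^1 (-2*x) dx dy = -1.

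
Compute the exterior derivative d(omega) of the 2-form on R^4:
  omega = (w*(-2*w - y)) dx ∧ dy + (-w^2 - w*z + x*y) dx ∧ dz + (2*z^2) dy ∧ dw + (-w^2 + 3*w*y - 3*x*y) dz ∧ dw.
d(omega) = (-4*w - y) dx ∧ dy ∧ dw + (-x) dx ∧ dy ∧ dz + (-2*w - 3*y - z) dx ∧ dz ∧ dw + (3*w - 3*x - 4*z) dy ∧ dz ∧ dw

For a 2-form omega = sum_{i<j} g_{ij} dx_i ∧ dx_j, the exterior derivative is
  d(omega) = sum_{i<j} d(g_{ij}) ∧ dx_i ∧ dx_j = sum_{i<j, k} (∂g_{ij}/∂x_k) dx_k ∧ dx_i ∧ dx_j.
Expand each term, using dx_k ∧ dx_i ∧ dx_j = sgn(permutation) dx_{(a)} ∧ dx_{(b)} ∧ dx_{(c)} with (a < b < c) sorted:
  d(w*(-2*w - y)) includes (∂/∂w)(w*(-2*w - y)) dw = (-4*w - y) dw, which multiplied by dx ∧ dy gives (-4*w - y) dx ∧ dy ∧ dw
  d(-w^2 - w*z + x*y) includes (∂/∂y)(-w^2 - w*z + x*y) dy = (x) dy, which multiplied by dx ∧ dz gives (-x) dx ∧ dy ∧ dz
  d(-w^2 - w*z + x*y) includes (∂/∂w)(-w^2 - w*z + x*y) dw = (-2*w - z) dw, which multiplied by dx ∧ dz gives (-2*w - z) dx ∧ dz ∧ dw
  d(2*z^2) includes (∂/∂z)(2*z^2) dz = (4*z) dz, which multiplied by dy ∧ dw gives (-4*z) dy ∧ dz ∧ dw
  d(-w^2 + 3*w*y - 3*x*y) includes (∂/∂x)(-w^2 + 3*w*y - 3*x*y) dx = (-3*y) dx, which multiplied by dz ∧ dw gives (-3*y) dx ∧ dz ∧ dw
  d(-w^2 + 3*w*y - 3*x*y) includes (∂/∂y)(-w^2 + 3*w*y - 3*x*y) dy = (3*w - 3*x) dy, which multiplied by dz ∧ dw gives (3*w - 3*x) dy ∧ dz ∧ dw
Collecting like 3-forms: d(omega) = (-4*w - y) dx ∧ dy ∧ dw + (-x) dx ∧ dy ∧ dz + (-2*w - 3*y - z) dx ∧ dz ∧ dw + (3*w - 3*x - 4*z) dy ∧ dz ∧ dw.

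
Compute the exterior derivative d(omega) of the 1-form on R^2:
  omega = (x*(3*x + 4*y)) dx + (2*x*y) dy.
d(omega) = (-4*x + 2*y) dx ∧ dy

For a 1-form omega = sum_i f_i dx_i, the exterior derivative is
  d(omega) = sum_{i < j} (∂f_j/∂x_i - ∂f_i/∂x_j) dx_i ∧ dx_j.
  coefficient of dx ∧ dy: ∂f_2/∂x - ∂f_1/∂y = ∂(2*x*y)/∂x - ∂(x*(3*x + 4*y))/∂y = -4*x + 2*y
Assembling: d(omega) = (-4*x + 2*y) dx ∧ dy.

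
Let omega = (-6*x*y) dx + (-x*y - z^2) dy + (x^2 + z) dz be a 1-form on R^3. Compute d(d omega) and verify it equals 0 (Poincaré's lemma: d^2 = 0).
d(d omega) = 0

Step 1: d omega = sum_{i<j} (∂f_j/∂x_i - ∂f_i/∂x_j) dx_i ∧ dx_j:
  coeff of dx ∧ dy: 6*x - y
  coeff of dx ∧ dz: 2*x
  coeff of dy ∧ dz: 2*z
Step 2: Apply d again to each 2-form coefficient. The only possible 3-form in R^3 is dx ∧ dy ∧ dz, with coefficient
  ∂(coeff of dy∧dz)/∂x - ∂(coeff of dx∧dz)/∂y + ∂(coeff of dx∧dy)/∂z
  = ∂/∂x (2*z) - ∂/∂y (2*x) + ∂/∂z (6*x - y).
Each of these terms simplifies to sums of mixed partials that cancel in pairs. The result is 0 (by equality of mixed partials for smooth functions — Schwarz / Clairaut).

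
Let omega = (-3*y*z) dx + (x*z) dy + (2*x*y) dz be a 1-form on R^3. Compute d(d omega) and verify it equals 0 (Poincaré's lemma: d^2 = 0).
d(d omega) = 0

Step 1: d omega = sum_{i<j} (∂f_j/∂x_i - ∂f_i/∂x_j) dx_i ∧ dx_j:
  coeff of dx ∧ dy: 4*z
  coeff of dx ∧ dz: 5*y
  coeff of dy ∧ dz: x
Step 2: Apply d again to each 2-form coefficient. The only possible 3-form in R^3 is dx ∧ dy ∧ dz, with coefficient
  ∂(coeff of dy∧dz)/∂x - ∂(coeff of dx∧dz)/∂y + ∂(coeff of dx∧dy)/∂z
  = ∂/∂x (x) - ∂/∂y (5*y) + ∂/∂z (4*z).
Each of these terms simplifies to sums of mixed partials that cancel in pairs. The result is 0 (by equality of mixed partials for smooth functions — Schwarz / Clairaut).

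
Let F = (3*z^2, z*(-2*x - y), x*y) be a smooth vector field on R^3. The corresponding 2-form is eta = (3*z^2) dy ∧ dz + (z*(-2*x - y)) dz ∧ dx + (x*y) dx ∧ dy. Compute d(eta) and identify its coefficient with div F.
d(eta) = (-z) dx ∧ dy ∧ dz; div F = -z

For a 2-form in R^3 of the form above, applying d gives a 3-form with coefficient ∂P/∂x + ∂Q/∂y + ∂R/∂z:
  ∂P/∂x = 0
  ∂Q/∂y = -z
  ∂R/∂z = 0
Sum = -z, which is exactly div F.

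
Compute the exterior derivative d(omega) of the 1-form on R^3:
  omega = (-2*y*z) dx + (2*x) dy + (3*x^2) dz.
d(omega) = (2*z + 2) dx ∧ dy + (6*x + 2*y) dx ∧ dz

For a 1-form omega = sum_i f_i dx_i, the exterior derivative is
  d(omega) = sum_{i < j} (∂f_j/∂x_i - ∂f_i/∂x_j) dx_i ∧ dx_j.
  coefficient of dx ∧ dy: ∂f_2/∂x - ∂f_1/∂y = ∂(2*x)/∂x - ∂(-2*y*z)/∂y = 2*z + 2
  coefficient of dx ∧ dz: ∂f_3/∂x - ∂f_1/∂z = ∂(3*x^2)/∂x - ∂(-2*y*z)/∂z = 6*x + 2*y
Assembling: d(omega) = (2*z + 2) dx ∧ dy + (6*x + 2*y) dx ∧ dz.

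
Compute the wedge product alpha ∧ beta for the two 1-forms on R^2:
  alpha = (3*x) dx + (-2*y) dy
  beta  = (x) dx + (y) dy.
alpha ∧ beta = (5*x*y) dx ∧ dy

Distribute the wedge, using dx_i ∧ dx_j = -dx_j ∧ dx_i and dx_i ∧ dx_i = 0. For each pair (i, j) with i < j, the coefficient of dx_i ∧ dx_j in alpha ∧ beta is (alpha_i * beta_j - alpha_j * beta_i). Collecting: alpha ∧ beta = (5*x*y) dx ∧ dy.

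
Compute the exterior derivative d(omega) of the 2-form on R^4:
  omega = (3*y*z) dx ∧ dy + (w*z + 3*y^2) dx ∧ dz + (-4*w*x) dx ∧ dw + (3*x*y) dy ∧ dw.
d(omega) = (-3*y) dx ∧ dy ∧ dz + (z) dx ∧ dz ∧ dw + (3*y) dx ∧ dy ∧ dw

For a 2-form omega = sum_{i<j} g_{ij} dx_i ∧ dx_j, the exterior derivative is
  d(omega) = sum_{i<j} d(g_{ij}) ∧ dx_i ∧ dx_j = sum_{i<j, k} (∂g_{ij}/∂x_k) dx_k ∧ dx_i ∧ dx_j.
Expand each term, using dx_k ∧ dx_i ∧ dx_j = sgn(permutation) dx_{(a)} ∧ dx_{(b)} ∧ dx_{(c)} with (a < b < c) sorted:
  d(3*y*z) includes (∂/∂z)(3*y*z) dz = (3*y) dz, which multiplied by dx ∧ dy gives (3*y) dx ∧ dy ∧ dz
  d(w*z + 3*y^2) includes (∂/∂y)(w*z + 3*y^2) dy = (6*y) dy, which multiplied by dx ∧ dz gives (-6*y) dx ∧ dy ∧ dz
  d(w*z + 3*y^2) includes (∂/∂w)(w*z + 3*y^2) dw = (z) dw, which multiplied by dx ∧ dz gives (z) dx ∧ dz ∧ dw
  d(3*x*y) includes (∂/∂x)(3*x*y) dx = (3*y) dx, which multiplied by dy ∧ dw gives (3*y) dx ∧ dy ∧ dw
Collecting like 3-forms: d(omega) = (-3*y) dx ∧ dy ∧ dz + (z) dx ∧ dz ∧ dw + (3*y) dx ∧ dy ∧ dw.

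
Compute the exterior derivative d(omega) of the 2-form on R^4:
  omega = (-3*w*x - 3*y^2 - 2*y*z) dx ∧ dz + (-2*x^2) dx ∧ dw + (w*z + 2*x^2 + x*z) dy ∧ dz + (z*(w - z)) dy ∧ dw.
d(omega) = (4*x + 6*y + 3*z) dx ∧ dy ∧ dz + (-3*x) dx ∧ dz ∧ dw + (-w + 3*z) dy ∧ dz ∧ dw

For a 2-form omega = sum_{i<j} g_{ij} dx_i ∧ dx_j, the exterior derivative is
  d(omega) = sum_{i<j} d(g_{ij}) ∧ dx_i ∧ dx_j = sum_{i<j, k} (∂g_{ij}/∂x_k) dx_k ∧ dx_i ∧ dx_j.
Expand each term, using dx_k ∧ dx_i ∧ dx_j = sgn(permutation) dx_{(a)} ∧ dx_{(b)} ∧ dx_{(c)} with (a < b < c) sorted:
  d(-3*w*x - 3*y^2 - 2*y*z) includes (∂/∂y)(-3*w*x - 3*y^2 - 2*y*z) dy = (-6*y - 2*z) dy, which multiplied by dx ∧ dz gives (6*y + 2*z) dx ∧ dy ∧ dz
  d(-3*w*x - 3*y^2 - 2*y*z) includes (∂/∂w)(-3*w*x - 3*y^2 - 2*y*z) dw = (-3*x) dw, which multiplied by dx ∧ dz gives (-3*x) dx ∧ dz ∧ dw
  d(w*z + 2*x^2 + x*z) includes (∂/∂x)(w*z + 2*x^2 + x*z) dx = (4*x + z) dx, which multiplied by dy ∧ dz gives (4*x + z) dx ∧ dy ∧ dz
  d(w*z + 2*x^2 + x*z) includes (∂/∂w)(w*z + 2*x^2 + x*z) dw = (z) dw, which multiplied by dy ∧ dz gives (z) dy ∧ dz ∧ dw
  d(z*(w - z)) includes (∂/∂z)(z*(w - z)) dz = (w - 2*z) dz, which multiplied by dy ∧ dw gives (-w + 2*z) dy ∧ dz ∧ dw
Collecting like 3-forms: d(omega) = (4*x + 6*y + 3*z) dx ∧ dy ∧ dz + (-3*x) dx ∧ dz ∧ dw + (-w + 3*z) dy ∧ dz ∧ dw.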